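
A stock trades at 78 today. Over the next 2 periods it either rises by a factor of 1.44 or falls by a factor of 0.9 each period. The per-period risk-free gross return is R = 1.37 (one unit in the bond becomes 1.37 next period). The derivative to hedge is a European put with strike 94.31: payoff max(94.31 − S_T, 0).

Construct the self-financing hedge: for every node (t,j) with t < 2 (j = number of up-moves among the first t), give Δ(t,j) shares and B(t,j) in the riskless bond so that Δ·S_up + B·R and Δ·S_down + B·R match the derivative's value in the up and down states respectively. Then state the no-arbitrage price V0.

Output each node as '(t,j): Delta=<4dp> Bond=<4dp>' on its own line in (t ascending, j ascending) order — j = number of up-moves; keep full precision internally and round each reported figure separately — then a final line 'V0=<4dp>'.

The replicating-portfolio and risk-neutral prices coincide; use p* = (1.37−0.9)/(1.44−0.9) = 0.8704 for the latter.
At expiry t=2: V(2,0)=31.1300, V(2,1)=0.0000, V(2,2)=0.0000
Node (1,0) S=70.2000: V=(p*·0.0000+(1−p*)·31.1300)/1.37=2.9455; Δ=(0.0000−31.1300)/(101.0880−63.1800)=-0.8212; B=V−Δ·S=60.5937
Node (1,1) S=112.3200: V=(p*·0.0000+(1−p*)·0.0000)/1.37=0.0000; Δ=(0.0000−0.0000)/(161.7408−101.0880)=0.0000; B=V−Δ·S=0.0000
Node (0,0) S=78.0000: V=(p*·0.0000+(1−p*)·2.9455)/1.37=0.2787; Δ=(0.0000−2.9455)/(112.3200−70.2000)=-0.0699; B=V−Δ·S=5.7334
Root portfolio cost Δ·78+B reproduces V0=0.2787.

(0,0): Delta=-0.0699 Bond=5.7334
(1,0): Delta=-0.8212 Bond=60.5937
(1,1): Delta=0.0000 Bond=0.0000
V0=0.2787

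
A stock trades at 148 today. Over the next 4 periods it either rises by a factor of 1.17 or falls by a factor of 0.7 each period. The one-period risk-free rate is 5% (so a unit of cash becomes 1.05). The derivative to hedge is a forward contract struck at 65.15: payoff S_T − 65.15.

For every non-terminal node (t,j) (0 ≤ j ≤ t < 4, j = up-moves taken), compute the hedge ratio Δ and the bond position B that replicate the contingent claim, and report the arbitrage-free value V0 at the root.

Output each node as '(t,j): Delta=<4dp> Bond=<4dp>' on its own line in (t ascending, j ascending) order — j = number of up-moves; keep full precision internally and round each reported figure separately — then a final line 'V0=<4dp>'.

(0,0): Delta=1.0000 Bond=-53.5991
(1,0): Delta=1.0000 Bond=-56.2790
(1,1): Delta=1.0000 Bond=-56.2790
(2,0): Delta=1.0000 Bond=-59.0930
(2,1): Delta=1.0000 Bond=-59.0930
(2,2): Delta=1.0000 Bond=-59.0930
(3,0): Delta=1.0000 Bond=-62.0476
(3,1): Delta=1.0000 Bond=-62.0476
(3,2): Delta=1.0000 Bond=-62.0476
(3,3): Delta=1.0000 Bond=-62.0476
V0=94.4009

The replicating-portfolio and risk-neutral prices coincide; use p* = (1.05−0.7)/(1.17−0.7) = 0.7447 for the latter.
Payoff layer (t=4): V(4,0)=-29.6152, V(4,1)=-5.7561, V(4,2)=34.1226, V(4,3)=100.7771, V(4,4)=212.1853
(3,0): S=50.7640. Δ = (V_up−V_dn)/(S_up−S_dn) = (-5.7561−-29.6152)/(59.3939−35.5348) = 1.0000. V = [p*·-5.7561 + (1−p*)·-29.6152]/1.05 = -11.2836. B = V − Δ·S = -62.0476.
(3,1): S=84.8484. Δ = (V_up−V_dn)/(S_up−S_dn) = (34.1226−-5.7561)/(99.2726−59.3939) = 1.0000. V = [p*·34.1226 + (1−p*)·-5.7561]/1.05 = 22.8008. B = V − Δ·S = -62.0476.
(3,2): S=141.8180. Δ = (V_up−V_dn)/(S_up−S_dn) = (100.7771−34.1226)/(165.9271−99.2726) = 1.0000. V = [p*·100.7771 + (1−p*)·34.1226]/1.05 = 79.7704. B = V − Δ·S = -62.0476.
(3,3): S=237.0387. Δ = (V_up−V_dn)/(S_up−S_dn) = (212.1853−100.7771)/(277.3353−165.9271) = 1.0000. V = [p*·212.1853 + (1−p*)·100.7771]/1.05 = 174.9911. B = V − Δ·S = -62.0476.
(2,0): S=72.5200. Δ = (V_up−V_dn)/(S_up−S_dn) = (22.8008−-11.2836)/(84.8484−50.7640) = 1.0000. V = [p*·22.8008 + (1−p*)·-11.2836]/1.05 = 13.4270. B = V − Δ·S = -59.0930.
(2,1): S=121.2120. Δ = (V_up−V_dn)/(S_up−S_dn) = (79.7704−22.8008)/(141.8180−84.8484) = 1.0000. V = [p*·79.7704 + (1−p*)·22.8008]/1.05 = 62.1190. B = V − Δ·S = -59.0930.
(2,2): S=202.5972. Δ = (V_up−V_dn)/(S_up−S_dn) = (174.9911−79.7704)/(237.0387−141.8180) = 1.0000. V = [p*·174.9911 + (1−p*)·79.7704]/1.05 = 143.5042. B = V − Δ·S = -59.0930.
(1,0): S=103.6000. Δ = (V_up−V_dn)/(S_up−S_dn) = (62.1190−13.4270)/(121.2120−72.5200) = 1.0000. V = [p*·62.1190 + (1−p*)·13.4270]/1.05 = 47.3210. B = V − Δ·S = -56.2790.
(1,1): S=173.1600. Δ = (V_up−V_dn)/(S_up−S_dn) = (143.5042−62.1190)/(202.5972−121.2120) = 1.0000. V = [p*·143.5042 + (1−p*)·62.1190]/1.05 = 116.8810. B = V − Δ·S = -56.2790.
(0,0): S=148.0000. Δ = (V_up−V_dn)/(S_up−S_dn) = (116.8810−47.3210)/(173.1600−103.6000) = 1.0000. V = [p*·116.8810 + (1−p*)·47.3210]/1.05 = 94.4009. B = V − Δ·S = -53.5991.
Check: Δ(0,0)·S0 + B(0,0) = 94.4009 = V0.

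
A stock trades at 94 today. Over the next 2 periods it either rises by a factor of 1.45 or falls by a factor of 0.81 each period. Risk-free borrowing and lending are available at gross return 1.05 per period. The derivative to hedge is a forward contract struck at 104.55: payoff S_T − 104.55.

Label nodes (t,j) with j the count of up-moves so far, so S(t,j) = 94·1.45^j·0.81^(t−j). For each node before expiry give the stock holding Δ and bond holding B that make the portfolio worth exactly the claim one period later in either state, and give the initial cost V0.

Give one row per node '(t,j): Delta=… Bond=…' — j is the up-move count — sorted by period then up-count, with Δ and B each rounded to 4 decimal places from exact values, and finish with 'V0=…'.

(0,0): Delta=1.0000 Bond=-94.8299
(1,0): Delta=1.0000 Bond=-99.5714
(1,1): Delta=1.0000 Bond=-99.5714
V0=-0.8299

The replicating-portfolio and risk-neutral prices coincide; use p* = (1.05−0.81)/(1.45−0.81) = 0.3750 for the latter.
Terminal values V(2,·): V(2,0)=-42.8766, V(2,1)=5.8530, V(2,2)=93.0850
(1,0): S=76.1400. Δ = (V_up−V_dn)/(S_up−S_dn) = (5.8530−-42.8766)/(110.4030−61.6734) = 1.0000. V = [p*·5.8530 + (1−p*)·-42.8766]/1.05 = -23.4314. B = V − Δ·S = -99.5714.
(1,1): S=136.3000. Δ = (V_up−V_dn)/(S_up−S_dn) = (93.0850−5.8530)/(197.6350−110.4030) = 1.0000. V = [p*·93.0850 + (1−p*)·5.8530]/1.05 = 36.7286. B = V − Δ·S = -99.5714.
(0,0): S=94.0000. Δ = (V_up−V_dn)/(S_up−S_dn) = (36.7286−-23.4314)/(136.3000−76.1400) = 1.0000. V = [p*·36.7286 + (1−p*)·-23.4314]/1.05 = -0.8299. B = V − Δ·S = -94.8299.
Root portfolio cost Δ·94+B reproduces V0=-0.8299.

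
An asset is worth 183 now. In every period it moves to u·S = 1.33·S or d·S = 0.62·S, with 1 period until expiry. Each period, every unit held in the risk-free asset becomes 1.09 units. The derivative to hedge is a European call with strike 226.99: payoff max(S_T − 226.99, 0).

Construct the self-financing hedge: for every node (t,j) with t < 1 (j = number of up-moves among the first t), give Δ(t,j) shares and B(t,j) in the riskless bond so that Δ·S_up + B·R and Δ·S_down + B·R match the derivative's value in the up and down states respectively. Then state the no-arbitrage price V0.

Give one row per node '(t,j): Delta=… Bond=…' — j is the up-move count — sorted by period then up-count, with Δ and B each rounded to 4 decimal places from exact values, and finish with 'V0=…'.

(0,0): Delta=0.1262 Bond=-13.1386
V0=9.9599

Under the risk-neutral measure, an up-move has probability p* = (R−d)/(u−d) = 0.6620 and values discount at R = 1.09.
At expiry t=1: V(1,0)=0.0000, V(1,1)=16.4000
  t=0,j=0: stock 183.0000 → up 243.3900 (V=16.4000), down 113.4600 (V=0.0000). Price 9.9599; hedge Δ=0.1262, bond B=-13.1386.
Root portfolio cost Δ·183+B reproduces V0=9.9599.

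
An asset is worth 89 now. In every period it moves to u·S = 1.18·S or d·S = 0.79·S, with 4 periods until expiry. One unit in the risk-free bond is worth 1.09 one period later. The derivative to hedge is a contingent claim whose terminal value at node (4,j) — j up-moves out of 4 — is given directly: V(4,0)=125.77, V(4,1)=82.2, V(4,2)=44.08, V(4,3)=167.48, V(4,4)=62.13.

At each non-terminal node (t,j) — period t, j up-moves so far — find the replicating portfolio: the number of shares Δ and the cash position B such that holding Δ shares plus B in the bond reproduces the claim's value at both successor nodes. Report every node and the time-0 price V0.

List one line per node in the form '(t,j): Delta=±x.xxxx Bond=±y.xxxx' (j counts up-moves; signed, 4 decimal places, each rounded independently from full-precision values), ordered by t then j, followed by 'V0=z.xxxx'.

(0,0): Delta=-0.0583 Bond=78.8093
(1,0): Delta=1.7546 Bond=-41.5659
(1,1): Delta=-0.4224 Bond=124.1426
(2,0): Delta=-1.6677 Bond=144.7855
(2,1): Delta=2.4420 Bond=-102.3346
(2,2): Delta=-0.9978 Bond=206.6105
(3,0): Delta=-2.5460 Bond=196.3552
(3,1): Delta=-1.4913 Bond=146.2545
(3,2): Delta=3.2320 Bond=-188.8845
(3,3): Delta=-1.8473 Bond=349.4324
V0=73.6195

Under the risk-neutral measure, an up-move has probability p* = (R−d)/(u−d) = 0.7692 and values discount at R = 1.09.
Terminal payoffs: V(4,0)=125.7700, V(4,1)=82.2000, V(4,2)=44.0800, V(4,3)=167.4800, V(4,4)=62.1300
(3,0): S=43.8805. Δ = (V_up−V_dn)/(S_up−S_dn) = (82.2000−125.7700)/(51.7790−34.6656) = -2.5460. V = [p*·82.2000 + (1−p*)·125.7700]/1.09 = 84.6373. B = V − Δ·S = 196.3552.
(3,1): S=65.5430. Δ = (V_up−V_dn)/(S_up−S_dn) = (44.0800−82.2000)/(77.3407−51.7790) = -1.4913. V = [p*·44.0800 + (1−p*)·82.2000]/1.09 = 48.5109. B = V − Δ·S = 146.2545.
(3,2): S=97.8996. Δ = (V_up−V_dn)/(S_up−S_dn) = (167.4800−44.0800)/(115.5216−77.3407) = 3.2320. V = [p*·167.4800 + (1−p*)·44.0800]/1.09 = 127.5258. B = V − Δ·S = -188.8845.
(3,3): S=146.2298. Δ = (V_up−V_dn)/(S_up−S_dn) = (62.1300−167.4800)/(172.5512−115.5216) = -1.8473. V = [p*·62.1300 + (1−p*)·167.4800]/1.09 = 79.3042. B = V − Δ·S = 349.4324.
(2,0): S=55.5449. Δ = (V_up−V_dn)/(S_up−S_dn) = (48.5109−84.6373)/(65.5430−43.8805) = -1.6677. V = [p*·48.5109 + (1−p*)·84.6373]/1.09 = 52.1539. B = V − Δ·S = 144.7855.
(2,1): S=82.9658. Δ = (V_up−V_dn)/(S_up−S_dn) = (127.5258−48.5109)/(97.8996−65.5430) = 2.4420. V = [p*·127.5258 + (1−p*)·48.5109]/1.09 = 100.2675. B = V − Δ·S = -102.3346.
(2,2): S=123.9236. Δ = (V_up−V_dn)/(S_up−S_dn) = (79.3042−127.5258)/(146.2298−97.8996) = -0.9978. V = [p*·79.3042 + (1−p*)·127.5258]/1.09 = 82.9653. B = V − Δ·S = 206.6105.
(1,0): S=70.3100. Δ = (V_up−V_dn)/(S_up−S_dn) = (100.2675−52.1539)/(82.9658−55.5449) = 1.7546. V = [p*·100.2675 + (1−p*)·52.1539]/1.09 = 81.8022. B = V − Δ·S = -41.5659.
(1,1): S=105.0200. Δ = (V_up−V_dn)/(S_up−S_dn) = (82.9653−100.2675)/(123.9236−82.9658) = -0.4224. V = [p*·82.9653 + (1−p*)·100.2675]/1.09 = 79.7781. B = V − Δ·S = 124.1426.
(0,0): S=89.0000. Δ = (V_up−V_dn)/(S_up−S_dn) = (79.7781−81.8022)/(105.0200−70.3100) = -0.0583. V = [p*·79.7781 + (1−p*)·81.8022]/1.09 = 73.6195. B = V − Δ·S = 78.8093.
The time-0 hedge costs 73.6195, which is the no-arbitrage price.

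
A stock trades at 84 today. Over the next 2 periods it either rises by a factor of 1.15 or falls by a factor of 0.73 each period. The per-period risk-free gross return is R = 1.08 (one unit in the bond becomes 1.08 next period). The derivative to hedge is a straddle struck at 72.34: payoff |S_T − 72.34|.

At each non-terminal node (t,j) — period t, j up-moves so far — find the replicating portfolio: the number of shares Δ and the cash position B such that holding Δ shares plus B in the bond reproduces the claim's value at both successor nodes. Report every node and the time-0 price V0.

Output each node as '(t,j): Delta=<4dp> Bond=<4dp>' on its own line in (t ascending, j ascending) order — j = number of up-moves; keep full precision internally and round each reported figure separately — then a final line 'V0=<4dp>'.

(0,0): Delta=0.6950 Bond=-34.2181
(1,0): Delta=-1.0000 Bond=66.9815
(1,1): Delta=0.9102 Bond=-57.7429
V0=24.1614

Risk-neutral probability p* = (R−d)/(u−d) = (1.08−0.73)/(1.15−0.73) = 0.8333.
Terminal payoffs: V(2,0)=27.5764, V(2,1)=1.8220, V(2,2)=38.7500
Node (1,0) S=61.3200: V=(p*·1.8220+(1−p*)·27.5764)/1.08=5.6615; Δ=(1.8220−27.5764)/(70.5180−44.7636)=-1.0000; B=V−Δ·S=66.9815
Node (1,1) S=96.6000: V=(p*·38.7500+(1−p*)·1.8220)/1.08=30.1809; Δ=(38.7500−1.8220)/(111.0900−70.5180)=0.9102; B=V−Δ·S=-57.7429
Node (0,0) S=84.0000: V=(p*·30.1809+(1−p*)·5.6615)/1.08=24.1614; Δ=(30.1809−5.6615)/(96.6000−61.3200)=0.6950; B=V−Δ·S=-34.2181
Check: Δ(0,0)·S0 + B(0,0) = 24.1614 = V0.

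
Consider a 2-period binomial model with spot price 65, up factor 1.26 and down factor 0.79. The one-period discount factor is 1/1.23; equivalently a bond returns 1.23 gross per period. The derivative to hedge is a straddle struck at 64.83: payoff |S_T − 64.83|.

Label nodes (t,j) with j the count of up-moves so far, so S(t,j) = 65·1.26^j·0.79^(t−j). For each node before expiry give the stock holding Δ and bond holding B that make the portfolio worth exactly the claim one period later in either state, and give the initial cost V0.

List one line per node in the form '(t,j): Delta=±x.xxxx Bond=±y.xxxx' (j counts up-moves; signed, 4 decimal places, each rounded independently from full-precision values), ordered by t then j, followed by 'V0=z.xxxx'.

Since d<R<u, set p* = (R−d)/(u−d) = 0.9362; price each node as the discounted p*-expectation of its children.
At expiry t=2: V(2,0)=24.2635, V(2,1)=0.1290, V(2,2)=38.3640
Node (1,0) S=51.3500: V=(p*·0.1290+(1−p*)·24.2635)/1.23=1.3573; Δ=(0.1290−24.2635)/(64.7010−40.5665)=-1.0000; B=V−Δ·S=52.7073
Node (1,1) S=81.9000: V=(p*·38.3640+(1−p*)·0.1290)/1.23=29.2061; Δ=(38.3640−0.1290)/(103.1940−64.7010)=0.9933; B=V−Δ·S=-52.1450
Node (0,0) S=65.0000: V=(p*·29.2061+(1−p*)·1.3573)/1.23=22.2996; Δ=(29.2061−1.3573)/(81.9000−51.3500)=0.9116; B=V−Δ·S=-36.9531
Check: Δ(0,0)·S0 + B(0,0) = 22.2996 = V0.

(0,0): Delta=0.9116 Bond=-36.9531
(1,0): Delta=-1.0000 Bond=52.7073
(1,1): Delta=0.9933 Bond=-52.1450
V0=22.2996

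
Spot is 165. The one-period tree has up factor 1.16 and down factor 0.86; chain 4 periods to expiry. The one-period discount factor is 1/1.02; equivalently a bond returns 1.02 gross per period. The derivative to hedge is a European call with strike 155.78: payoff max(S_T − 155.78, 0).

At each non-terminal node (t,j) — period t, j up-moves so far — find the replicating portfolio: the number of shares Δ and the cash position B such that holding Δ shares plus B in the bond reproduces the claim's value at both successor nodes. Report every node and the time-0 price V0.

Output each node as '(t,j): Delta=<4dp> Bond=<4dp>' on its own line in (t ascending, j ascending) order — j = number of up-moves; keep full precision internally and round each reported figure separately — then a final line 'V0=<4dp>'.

The replicating-portfolio and risk-neutral prices coincide; use p* = (1.02−0.86)/(1.16−0.86) = 0.5333 for the latter.
Payoff layer (t=4): V(4,0)=0.0000, V(4,1)=0.0000, V(4,2)=8.4290, V(4,3)=65.7111, V(4,4)=142.9755
Node (3,0) S=104.9492: V=(p*·0.0000+(1−p*)·0.0000)/1.02=0.0000; Δ=(0.0000−0.0000)/(121.7411−90.2563)=0.0000; B=V−Δ·S=0.0000
Node (3,1) S=141.5594: V=(p*·8.4290+(1−p*)·0.0000)/1.02=4.4073; Δ=(8.4290−0.0000)/(164.2090−121.7411)=0.1985; B=V−Δ·S=-23.6892
Node (3,2) S=190.9406: V=(p*·65.7111+(1−p*)·8.4290)/1.02=38.2151; Δ=(65.7111−8.4290)/(221.4911−164.2090)=1.0000; B=V−Δ·S=-152.7255
Node (3,3) S=257.5478: V=(p*·142.9755+(1−p*)·65.7111)/1.02=104.8223; Δ=(142.9755−65.7111)/(298.7555−221.4911)=1.0000; B=V−Δ·S=-152.7255
Node (2,0) S=122.0340: V=(p*·4.4073+(1−p*)·0.0000)/1.02=2.3045; Δ=(4.4073−0.0000)/(141.5594−104.9492)=0.1204; B=V−Δ·S=-12.3865
Node (2,1) S=164.6040: V=(p*·38.2151+(1−p*)·4.4073)/1.02=21.9982; Δ=(38.2151−4.4073)/(190.9406−141.5594)=0.6846; B=V−Δ·S=-90.6947
Node (2,2) S=222.0240: V=(p*·104.8223+(1−p*)·38.2151)/1.02=72.2931; Δ=(104.8223−38.2151)/(257.5478−190.9406)=1.0000; B=V−Δ·S=-149.7309
Node (1,0) S=141.9000: V=(p*·21.9982+(1−p*)·2.3045)/1.02=12.5567; Δ=(21.9982−2.3045)/(164.6040−122.0340)=0.4626; B=V−Δ·S=-53.0891
Node (1,1) S=191.4000: V=(p*·72.2931+(1−p*)·21.9982)/1.02=47.8649; Δ=(72.2931−21.9982)/(222.0240−164.6040)=0.8759; B=V−Δ·S=-119.7849
Node (0,0) S=165.0000: V=(p*·47.8649+(1−p*)·12.5567)/1.02=30.7722; Δ=(47.8649−12.5567)/(191.4000−141.9000)=0.7133; B=V−Δ·S=-86.9218
Each (Δ,B) replicates both successor values, so the strategy is self-financing and V0 is arbitrage-free.

(0,0): Delta=0.7133 Bond=-86.9218
(1,0): Delta=0.4626 Bond=-53.0891
(1,1): Delta=0.8759 Bond=-119.7849
(2,0): Delta=0.1204 Bond=-12.3865
(2,1): Delta=0.6846 Bond=-90.6947
(2,2): Delta=1.0000 Bond=-149.7309
(3,0): Delta=0.0000 Bond=0.0000
(3,1): Delta=0.1985 Bond=-23.6892
(3,2): Delta=1.0000 Bond=-152.7255
(3,3): Delta=1.0000 Bond=-152.7255
V0=30.7722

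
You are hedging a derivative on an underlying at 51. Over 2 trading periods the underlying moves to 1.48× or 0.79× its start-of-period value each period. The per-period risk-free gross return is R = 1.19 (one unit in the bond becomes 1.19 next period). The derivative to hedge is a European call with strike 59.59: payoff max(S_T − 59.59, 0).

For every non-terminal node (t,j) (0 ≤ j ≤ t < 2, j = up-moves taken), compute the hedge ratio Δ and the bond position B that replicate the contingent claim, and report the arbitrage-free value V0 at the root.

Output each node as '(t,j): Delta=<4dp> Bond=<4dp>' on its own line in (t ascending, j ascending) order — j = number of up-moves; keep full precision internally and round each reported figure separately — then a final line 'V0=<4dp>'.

Since d<R<u, set p* = (R−d)/(u−d) = 0.5797; price each node as the discounted p*-expectation of its children.
Terminal payoffs: V(2,0)=0.0000, V(2,1)=0.0392, V(2,2)=52.1204
  t=1,j=0: stock 40.2900 → up 59.6292 (V=0.0392), down 31.8291 (V=0.0000). Price 0.0191; hedge Δ=0.0014, bond B=-0.0377.
  t=1,j=1: stock 75.4800 → up 111.7104 (V=52.1204), down 59.6292 (V=0.0392). Price 25.4044; hedge Δ=1.0000, bond B=-50.0756.
  t=0,j=0: stock 51.0000 → up 75.4800 (V=25.4044), down 40.2900 (V=0.0191). Price 12.3825; hedge Δ=0.7214, bond B=-24.4077.
Root portfolio cost Δ·51+B reproduces V0=12.3825.

(0,0): Delta=0.7214 Bond=-24.4077
(1,0): Delta=0.0014 Bond=-0.0377
(1,1): Delta=1.0000 Bond=-50.0756
V0=12.3825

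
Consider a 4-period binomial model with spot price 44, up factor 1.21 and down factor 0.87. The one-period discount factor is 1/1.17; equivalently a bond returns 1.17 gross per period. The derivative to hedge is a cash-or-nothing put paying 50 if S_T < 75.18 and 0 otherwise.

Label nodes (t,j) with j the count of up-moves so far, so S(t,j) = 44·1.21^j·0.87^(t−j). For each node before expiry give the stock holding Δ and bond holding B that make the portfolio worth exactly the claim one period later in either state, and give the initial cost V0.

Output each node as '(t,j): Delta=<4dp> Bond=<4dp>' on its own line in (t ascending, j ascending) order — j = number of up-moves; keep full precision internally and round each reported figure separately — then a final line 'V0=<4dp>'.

No-arbitrage ⇒ martingale measure with p* = (R−d)/(u−d) = 0.8824.
Terminal values V(4,·): V(4,0)=50.0000, V(4,1)=50.0000, V(4,2)=50.0000, V(4,3)=50.0000, V(4,4)=0.0000
  t=3,j=0: stock 28.9741 → up 35.0587 (V=50.0000), down 25.2075 (V=50.0000). Price 42.7350; hedge Δ=0.0000, bond B=42.7350.
  t=3,j=1: stock 40.2974 → up 48.7598 (V=50.0000), down 35.0587 (V=50.0000). Price 42.7350; hedge Δ=0.0000, bond B=42.7350.
  t=3,j=2: stock 56.0457 → up 67.8154 (V=50.0000), down 48.7598 (V=50.0000). Price 42.7350; hedge Δ=0.0000, bond B=42.7350.
  t=3,j=3: stock 77.9487 → up 94.3179 (V=0.0000), down 67.8154 (V=50.0000). Price 5.0277; hedge Δ=-1.8866, bond B=152.0865.
  t=2,j=0: stock 33.3036 → up 40.2974 (V=42.7350), down 28.9741 (V=42.7350). Price 36.5257; hedge Δ=0.0000, bond B=36.5257.
  t=2,j=1: stock 46.3188 → up 56.0457 (V=42.7350), down 40.2974 (V=42.7350). Price 36.5257; hedge Δ=0.0000, bond B=36.5257.
  t=2,j=2: stock 64.4204 → up 77.9487 (V=5.0277), down 56.0457 (V=42.7350). Price 8.0887; hedge Δ=-1.7216, bond B=118.9928.
  t=1,j=0: stock 38.2800 → up 46.3188 (V=36.5257), down 33.3036 (V=36.5257). Price 31.2185; hedge Δ=0.0000, bond B=31.2185.
  t=1,j=1: stock 53.2400 → up 64.4204 (V=8.0887), down 46.3188 (V=36.5257). Price 9.7729; hedge Δ=-1.5710, bond B=93.4109.
  t=0,j=0: stock 44.0000 → up 53.2400 (V=9.7729), down 38.2800 (V=31.2185). Price 10.5093; hedge Δ=-1.4335, bond B=73.5848.
Self-financing check: at every node Δ·S+B equals the discounted successor values.

(0,0): Delta=-1.4335 Bond=73.5848
(1,0): Delta=0.0000 Bond=31.2185
(1,1): Delta=-1.5710 Bond=93.4109
(2,0): Delta=0.0000 Bond=36.5257
(2,1): Delta=0.0000 Bond=36.5257
(2,2): Delta=-1.7216 Bond=118.9928
(3,0): Delta=0.0000 Bond=42.7350
(3,1): Delta=0.0000 Bond=42.7350
(3,2): Delta=0.0000 Bond=42.7350
(3,3): Delta=-1.8866 Bond=152.0865
V0=10.5093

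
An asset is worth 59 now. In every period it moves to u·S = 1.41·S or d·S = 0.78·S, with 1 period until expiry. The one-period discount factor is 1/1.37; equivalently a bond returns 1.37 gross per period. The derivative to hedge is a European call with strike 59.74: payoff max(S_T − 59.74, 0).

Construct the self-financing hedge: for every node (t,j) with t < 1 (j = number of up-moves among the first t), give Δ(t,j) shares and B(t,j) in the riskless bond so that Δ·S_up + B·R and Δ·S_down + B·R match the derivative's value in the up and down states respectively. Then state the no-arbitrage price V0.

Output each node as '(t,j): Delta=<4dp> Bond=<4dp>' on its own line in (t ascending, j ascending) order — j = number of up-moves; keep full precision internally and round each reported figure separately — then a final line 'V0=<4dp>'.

No-arbitrage ⇒ martingale measure with p* = (R−d)/(u−d) = 0.9365.
Payoff layer (t=1): V(1,0)=0.0000, V(1,1)=23.4500
(0,0): S=59.0000. Δ = (V_up−V_dn)/(S_up−S_dn) = (23.4500−0.0000)/(83.1900−46.0200) = 0.6309. V = [p*·23.4500 + (1−p*)·0.0000]/1.37 = 16.0300. B = V − Δ·S = -21.1922.
Check: Δ(0,0)·S0 + B(0,0) = 16.0300 = V0.

(0,0): Delta=0.6309 Bond=-21.1922
V0=16.0300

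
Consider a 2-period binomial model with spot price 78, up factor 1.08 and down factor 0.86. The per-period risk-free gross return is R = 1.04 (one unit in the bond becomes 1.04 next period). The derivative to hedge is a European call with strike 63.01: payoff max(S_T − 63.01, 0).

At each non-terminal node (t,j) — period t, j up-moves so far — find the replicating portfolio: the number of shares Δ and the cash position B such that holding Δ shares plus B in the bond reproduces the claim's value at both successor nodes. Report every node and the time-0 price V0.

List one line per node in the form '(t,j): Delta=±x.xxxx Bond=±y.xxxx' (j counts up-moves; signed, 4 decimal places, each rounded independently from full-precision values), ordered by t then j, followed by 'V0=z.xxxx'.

(0,0): Delta=0.9458 Bond=-53.8651
(1,0): Delta=0.6394 Bond=-35.4690
(1,1): Delta=1.0000 Bond=-60.5865
V0=19.9063

The replicating-portfolio and risk-neutral prices coincide; use p* = (1.04−0.86)/(1.08−0.86) = 0.8182 for the latter.
At expiry t=2: V(2,0)=0.0000, V(2,1)=9.4364, V(2,2)=27.9692
Node (1,0) S=67.0800: V=(p*·9.4364+(1−p*)·0.0000)/1.04=7.4237; Δ=(9.4364−0.0000)/(72.4464−57.6888)=0.6394; B=V−Δ·S=-35.4690
Node (1,1) S=84.2400: V=(p*·27.9692+(1−p*)·9.4364)/1.04=23.6535; Δ=(27.9692−9.4364)/(90.9792−72.4464)=1.0000; B=V−Δ·S=-60.5865
Node (0,0) S=78.0000: V=(p*·23.6535+(1−p*)·7.4237)/1.04=19.9063; Δ=(23.6535−7.4237)/(84.2400−67.0800)=0.9458; B=V−Δ·S=-53.8651
Check: Δ(0,0)·S0 + B(0,0) = 19.9063 = V0.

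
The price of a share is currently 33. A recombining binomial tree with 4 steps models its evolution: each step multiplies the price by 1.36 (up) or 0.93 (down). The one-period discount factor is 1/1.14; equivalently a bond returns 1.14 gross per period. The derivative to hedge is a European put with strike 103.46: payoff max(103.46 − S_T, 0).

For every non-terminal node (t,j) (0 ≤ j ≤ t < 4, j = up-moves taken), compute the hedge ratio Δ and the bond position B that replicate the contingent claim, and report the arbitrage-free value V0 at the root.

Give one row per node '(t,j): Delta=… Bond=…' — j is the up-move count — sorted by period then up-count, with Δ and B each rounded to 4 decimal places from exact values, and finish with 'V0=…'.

(0,0): Delta=-0.9477 Bond=59.8495
(1,0): Delta=-1.0000 Bond=69.8326
(1,1): Delta=-0.9103 Bond=66.5480
(2,0): Delta=-1.0000 Bond=79.6091
(2,1): Delta=-1.0000 Bond=79.6091
(2,2): Delta=-0.8460 Bond=71.9419
(3,0): Delta=-1.0000 Bond=90.7544
(3,1): Delta=-1.0000 Bond=90.7544
(3,2): Delta=-1.0000 Bond=90.7544
(3,3): Delta=-0.7357 Bond=72.8570
V0=28.5744

No-arbitrage ⇒ martingale measure with p* = (R−d)/(u−d) = 0.4884.
At expiry t=4: V(4,0)=78.7743, V(4,1)=67.3605, V(4,2)=50.6693, V(4,3)=26.2607, V(4,4)=0.0000
  t=3,j=0: stock 26.5438 → up 36.0995 (V=67.3605), down 24.6857 (V=78.7743). Price 64.2106; hedge Δ=-1.0000, bond B=90.7544.
  t=3,j=1: stock 38.8167 → up 52.7907 (V=50.6693), down 36.0995 (V=67.3605). Price 51.9377; hedge Δ=-1.0000, bond B=90.7544.
  t=3,j=2: stock 56.7642 → up 77.1993 (V=26.2607), down 52.7907 (V=50.6693). Price 33.9902; hedge Δ=-1.0000, bond B=90.7544.
  t=3,j=3: stock 83.0100 → up 112.8937 (V=0.0000), down 77.1993 (V=26.2607). Price 11.7857; hedge Δ=-0.7357, bond B=72.8570.
  t=2,j=0: stock 28.5417 → up 38.8167 (V=51.9377), down 26.5438 (V=64.2106). Price 51.0674; hedge Δ=-1.0000, bond B=79.6091.
  t=2,j=1: stock 41.7384 → up 56.7642 (V=33.9902), down 38.8167 (V=51.9377). Price 37.8707; hedge Δ=-1.0000, bond B=79.6091.
  t=2,j=2: stock 61.0368 → up 83.0100 (V=11.7857), down 56.7642 (V=33.9902). Price 20.3036; hedge Δ=-0.8460, bond B=71.9419.
  t=1,j=0: stock 30.6900 → up 41.7384 (V=37.8707), down 28.5417 (V=51.0674). Price 39.1426; hedge Δ=-1.0000, bond B=69.8326.
  t=1,j=1: stock 44.8800 → up 61.0368 (V=20.3036), down 41.7384 (V=37.8707). Price 25.6942; hedge Δ=-0.9103, bond B=66.5480.
  t=0,j=0: stock 33.0000 → up 44.8800 (V=25.6942), down 30.6900 (V=39.1426). Price 28.5744; hedge Δ=-0.9477, bond B=59.8495.
Self-financing check: at every node Δ·S+B equals the discounted successor values.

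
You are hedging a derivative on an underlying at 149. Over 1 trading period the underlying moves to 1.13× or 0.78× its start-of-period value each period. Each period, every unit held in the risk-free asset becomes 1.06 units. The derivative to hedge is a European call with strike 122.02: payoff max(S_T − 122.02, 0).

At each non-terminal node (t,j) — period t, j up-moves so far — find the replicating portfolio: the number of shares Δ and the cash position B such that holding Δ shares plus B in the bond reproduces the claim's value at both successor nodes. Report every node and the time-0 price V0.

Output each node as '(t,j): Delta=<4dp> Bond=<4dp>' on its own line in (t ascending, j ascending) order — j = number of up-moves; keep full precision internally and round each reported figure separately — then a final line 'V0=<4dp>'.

(0,0): Delta=0.8888 Bond=-97.4474
V0=34.9811

No-arbitrage ⇒ martingale measure with p* = (R−d)/(u−d) = 0.8000.
At expiry t=1: V(1,0)=0.0000, V(1,1)=46.3500
Node (0,0) S=149.0000: V=(p*·46.3500+(1−p*)·0.0000)/1.06=34.9811; Δ=(46.3500−0.0000)/(168.3700−116.2200)=0.8888; B=V−Δ·S=-97.4474
The time-0 hedge costs 34.9811, which is the no-arbitrage price.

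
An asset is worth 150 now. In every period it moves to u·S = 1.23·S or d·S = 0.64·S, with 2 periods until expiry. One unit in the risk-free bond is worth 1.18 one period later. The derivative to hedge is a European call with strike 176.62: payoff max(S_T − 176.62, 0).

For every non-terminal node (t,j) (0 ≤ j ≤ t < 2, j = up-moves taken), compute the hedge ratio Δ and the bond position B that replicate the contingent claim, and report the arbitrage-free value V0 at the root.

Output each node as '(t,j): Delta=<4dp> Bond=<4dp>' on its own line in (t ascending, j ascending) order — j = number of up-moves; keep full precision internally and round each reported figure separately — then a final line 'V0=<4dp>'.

No-arbitrage ⇒ martingale measure with p* = (R−d)/(u−d) = 0.9153.
Terminal values V(2,·): V(2,0)=0.0000, V(2,1)=0.0000, V(2,2)=50.3150
  t=1,j=0: stock 96.0000 → up 118.0800 (V=0.0000), down 61.4400 (V=0.0000). Price 0.0000; hedge Δ=0.0000, bond B=0.0000.
  t=1,j=1: stock 184.5000 → up 226.9350 (V=50.3150), down 118.0800 (V=0.0000). Price 39.0263; hedge Δ=0.4622, bond B=-46.2534.
  t=0,j=0: stock 150.0000 → up 184.5000 (V=39.0263), down 96.0000 (V=0.0000). Price 30.2703; hedge Δ=0.4410, bond B=-35.8759.
Root portfolio cost Δ·150+B reproduces V0=30.2703.

(0,0): Delta=0.4410 Bond=-35.8759
(1,0): Delta=0.0000 Bond=0.0000
(1,1): Delta=0.4622 Bond=-46.2534
V0=30.2703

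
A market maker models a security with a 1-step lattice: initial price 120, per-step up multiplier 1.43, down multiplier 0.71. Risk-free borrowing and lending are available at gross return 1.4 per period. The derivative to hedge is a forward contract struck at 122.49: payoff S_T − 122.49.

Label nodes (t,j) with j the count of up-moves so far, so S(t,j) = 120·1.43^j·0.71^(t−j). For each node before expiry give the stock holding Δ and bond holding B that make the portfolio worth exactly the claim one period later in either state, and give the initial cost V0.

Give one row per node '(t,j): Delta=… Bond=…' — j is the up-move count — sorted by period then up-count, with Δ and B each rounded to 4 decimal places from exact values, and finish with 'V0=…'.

(0,0): Delta=1.0000 Bond=-87.4929
V0=32.5071

No-arbitrage ⇒ martingale measure with p* = (R−d)/(u−d) = 0.9583.
Payoff layer (t=1): V(1,0)=-37.2900, V(1,1)=49.1100
Node (0,0) S=120.0000: V=(p*·49.1100+(1−p*)·-37.2900)/1.4=32.5071; Δ=(49.1100−-37.2900)/(171.6000−85.2000)=1.0000; B=V−Δ·S=-87.4929
Check: Δ(0,0)·S0 + B(0,0) = 32.5071 = V0.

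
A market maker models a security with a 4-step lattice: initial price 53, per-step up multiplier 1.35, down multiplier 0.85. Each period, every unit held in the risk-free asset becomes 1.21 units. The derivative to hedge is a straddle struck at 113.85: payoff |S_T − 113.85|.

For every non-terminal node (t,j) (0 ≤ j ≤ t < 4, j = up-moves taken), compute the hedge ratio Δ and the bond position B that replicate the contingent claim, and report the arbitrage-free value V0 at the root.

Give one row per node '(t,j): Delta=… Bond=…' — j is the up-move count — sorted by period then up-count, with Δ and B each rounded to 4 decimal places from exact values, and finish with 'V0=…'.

Under the risk-neutral measure, an up-move has probability p* = (R−d)/(u−d) = 0.7200 and values discount at R = 1.21.
Terminal payoffs: V(4,0)=86.1837, V(4,1)=69.9094, V(4,2)=44.0619, V(4,3)=3.0101, V(4,4)=62.1898
(3,0): S=32.5486. Δ = (V_up−V_dn)/(S_up−S_dn) = (69.9094−86.1837)/(43.9406−27.6663) = -1.0000. V = [p*·69.9094 + (1−p*)·86.1837]/1.21 = 61.5423. B = V − Δ·S = 94.0909.
(3,1): S=51.6949. Δ = (V_up−V_dn)/(S_up−S_dn) = (44.0619−69.9094)/(69.7881−43.9406) = -1.0000. V = [p*·44.0619 + (1−p*)·69.9094]/1.21 = 42.3960. B = V − Δ·S = 94.0909.
(3,2): S=82.1036. Δ = (V_up−V_dn)/(S_up−S_dn) = (3.0101−44.0619)/(110.8399−69.7881) = -1.0000. V = [p*·3.0101 + (1−p*)·44.0619]/1.21 = 11.9873. B = V − Δ·S = 94.0909.
(3,3): S=130.3999. Δ = (V_up−V_dn)/(S_up−S_dn) = (62.1898−3.0101)/(176.0398−110.8399) = 0.9077. V = [p*·62.1898 + (1−p*)·3.0101]/1.21 = 37.7021. B = V − Δ·S = -80.6574.
(2,0): S=38.2925. Δ = (V_up−V_dn)/(S_up−S_dn) = (42.3960−61.5423)/(51.6949−32.5486) = -1.0000. V = [p*·42.3960 + (1−p*)·61.5423]/1.21 = 39.4686. B = V − Δ·S = 77.7611.
(2,1): S=60.8175. Δ = (V_up−V_dn)/(S_up−S_dn) = (11.9873−42.3960)/(82.1036−51.6949) = -1.0000. V = [p*·11.9873 + (1−p*)·42.3960]/1.21 = 16.9436. B = V − Δ·S = 77.7611.
(2,2): S=96.5925. Δ = (V_up−V_dn)/(S_up−S_dn) = (37.7021−11.9873)/(130.3999−82.1036) = 0.5324. V = [p*·37.7021 + (1−p*)·11.9873]/1.21 = 25.2082. B = V − Δ·S = -26.2214.
(1,0): S=45.0500. Δ = (V_up−V_dn)/(S_up−S_dn) = (16.9436−39.4686)/(60.8175−38.2925) = -1.0000. V = [p*·16.9436 + (1−p*)·39.4686]/1.21 = 19.2154. B = V − Δ·S = 64.2654.
(1,1): S=71.5500. Δ = (V_up−V_dn)/(S_up−S_dn) = (25.2082−16.9436)/(96.5925−60.8175) = 0.2310. V = [p*·25.2082 + (1−p*)·16.9436]/1.21 = 18.9208. B = V − Δ·S = 2.3915.
(0,0): S=53.0000. Δ = (V_up−V_dn)/(S_up−S_dn) = (18.9208−19.2154)/(71.5500−45.0500) = -0.0111. V = [p*·18.9208 + (1−p*)·19.2154]/1.21 = 15.7052. B = V − Δ·S = 16.2944.
The time-0 hedge costs 15.7052, which is the no-arbitrage price.

(0,0): Delta=-0.0111 Bond=16.2944
(1,0): Delta=-1.0000 Bond=64.2654
(1,1): Delta=0.2310 Bond=2.3915
(2,0): Delta=-1.0000 Bond=77.7611
(2,1): Delta=-1.0000 Bond=77.7611
(2,2): Delta=0.5324 Bond=-26.2214
(3,0): Delta=-1.0000 Bond=94.0909
(3,1): Delta=-1.0000 Bond=94.0909
(3,2): Delta=-1.0000 Bond=94.0909
(3,3): Delta=0.9077 Bond=-80.6574
V0=15.7052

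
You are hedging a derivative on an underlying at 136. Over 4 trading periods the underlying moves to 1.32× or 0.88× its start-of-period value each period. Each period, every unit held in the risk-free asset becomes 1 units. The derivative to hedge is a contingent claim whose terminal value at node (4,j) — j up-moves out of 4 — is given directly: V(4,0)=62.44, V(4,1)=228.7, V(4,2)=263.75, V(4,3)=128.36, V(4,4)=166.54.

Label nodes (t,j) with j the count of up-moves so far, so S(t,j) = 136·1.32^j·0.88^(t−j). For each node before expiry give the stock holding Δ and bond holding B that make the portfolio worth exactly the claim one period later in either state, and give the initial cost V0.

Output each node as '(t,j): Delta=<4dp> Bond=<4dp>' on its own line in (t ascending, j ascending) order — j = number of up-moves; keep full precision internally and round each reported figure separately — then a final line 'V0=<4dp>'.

Since d<R<u, set p* = (R−d)/(u−d) = 0.2727; price each node as the discounted p*-expectation of its children.
Terminal payoffs: V(4,0)=62.4400, V(4,1)=228.7000, V(4,2)=263.7500, V(4,3)=128.3600, V(4,4)=166.5400
(3,0): S=92.6802. Δ = (V_up−V_dn)/(S_up−S_dn) = (228.7000−62.4400)/(122.3379−81.5586) = 4.0771. V = [p*·228.7000 + (1−p*)·62.4400]/1 = 107.7836. B = V − Δ·S = -270.0800.
(3,1): S=139.0203. Δ = (V_up−V_dn)/(S_up−S_dn) = (263.7500−228.7000)/(183.5068−122.3379) = 0.5730. V = [p*·263.7500 + (1−p*)·228.7000]/1 = 238.2591. B = V − Δ·S = 158.6000.
(3,2): S=208.5304. Δ = (V_up−V_dn)/(S_up−S_dn) = (128.3600−263.7500)/(275.2602−183.5068) = -1.4756. V = [p*·128.3600 + (1−p*)·263.7500]/1 = 226.8255. B = V − Δ·S = 534.5300.
(3,3): S=312.7956. Δ = (V_up−V_dn)/(S_up−S_dn) = (166.5400−128.3600)/(412.8903−275.2602) = 0.2774. V = [p*·166.5400 + (1−p*)·128.3600]/1 = 138.7727. B = V − Δ·S = 52.0000.
(2,0): S=105.3184. Δ = (V_up−V_dn)/(S_up−S_dn) = (238.2591−107.7836)/(139.0203−92.6802) = 2.8156. V = [p*·238.2591 + (1−p*)·107.7836]/1 = 143.3679. B = V − Δ·S = -153.1673.
(2,1): S=157.9776. Δ = (V_up−V_dn)/(S_up−S_dn) = (226.8255−238.2591)/(208.5304−139.0203) = -0.1645. V = [p*·226.8255 + (1−p*)·238.2591]/1 = 235.1408. B = V − Δ·S = 261.1264.
(2,2): S=236.9664. Δ = (V_up−V_dn)/(S_up−S_dn) = (138.7727−226.8255)/(312.7956−208.5304) = -0.8445. V = [p*·138.7727 + (1−p*)·226.8255]/1 = 202.8111. B = V − Δ·S = 402.9309.
(1,0): S=119.6800. Δ = (V_up−V_dn)/(S_up−S_dn) = (235.1408−143.3679)/(157.9776−105.3184) = 1.7428. V = [p*·235.1408 + (1−p*)·143.3679]/1 = 168.3968. B = V − Δ·S = -40.1781.
(1,1): S=179.5200. Δ = (V_up−V_dn)/(S_up−S_dn) = (202.8111−235.1408)/(236.9664−157.9776) = -0.4093. V = [p*·202.8111 + (1−p*)·235.1408]/1 = 226.3236. B = V − Δ·S = 299.8003.
(0,0): S=136.0000. Δ = (V_up−V_dn)/(S_up−S_dn) = (226.3236−168.3968)/(179.5200−119.6800) = 0.9680. V = [p*·226.3236 + (1−p*)·168.3968]/1 = 184.1951. B = V − Δ·S = 52.5433.
Self-financing check: at every node Δ·S+B equals the discounted successor values.

(0,0): Delta=0.9680 Bond=52.5433
(1,0): Delta=1.7428 Bond=-40.1781
(1,1): Delta=-0.4093 Bond=299.8003
(2,0): Delta=2.8156 Bond=-153.1673
(2,1): Delta=-0.1645 Bond=261.1264
(2,2): Delta=-0.8445 Bond=402.9309
(3,0): Delta=4.0771 Bond=-270.0800
(3,1): Delta=0.5730 Bond=158.6000
(3,2): Delta=-1.4756 Bond=534.5300
(3,3): Delta=0.2774 Bond=52.0000
V0=184.1951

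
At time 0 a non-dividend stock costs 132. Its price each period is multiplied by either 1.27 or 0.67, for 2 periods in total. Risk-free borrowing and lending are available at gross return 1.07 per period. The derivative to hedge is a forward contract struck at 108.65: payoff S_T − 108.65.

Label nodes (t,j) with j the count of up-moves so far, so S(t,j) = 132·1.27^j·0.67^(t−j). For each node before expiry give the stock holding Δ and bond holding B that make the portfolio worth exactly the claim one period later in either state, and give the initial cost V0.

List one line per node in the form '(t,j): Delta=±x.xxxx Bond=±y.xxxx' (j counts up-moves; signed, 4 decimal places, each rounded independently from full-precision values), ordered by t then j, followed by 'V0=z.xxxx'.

The replicating-portfolio and risk-neutral prices coincide; use p* = (1.07−0.67)/(1.27−0.67) = 0.6667 for the latter.
Payoff layer (t=2): V(2,0)=-49.3952, V(2,1)=3.6688, V(2,2)=104.2528
  t=1,j=0: stock 88.4400 → up 112.3188 (V=3.6688), down 59.2548 (V=-49.3952). Price -13.1021; hedge Δ=1.0000, bond B=-101.5421.
  t=1,j=1: stock 167.6400 → up 212.9028 (V=104.2528), down 112.3188 (V=3.6688). Price 66.0979; hedge Δ=1.0000, bond B=-101.5421.
  t=0,j=0: stock 132.0000 → up 167.6400 (V=66.0979), down 88.4400 (V=-13.1021). Price 37.1009; hedge Δ=1.0000, bond B=-94.8991.
The time-0 hedge costs 37.1009, which is the no-arbitrage price.

(0,0): Delta=1.0000 Bond=-94.8991
(1,0): Delta=1.0000 Bond=-101.5421
(1,1): Delta=1.0000 Bond=-101.5421
V0=37.1009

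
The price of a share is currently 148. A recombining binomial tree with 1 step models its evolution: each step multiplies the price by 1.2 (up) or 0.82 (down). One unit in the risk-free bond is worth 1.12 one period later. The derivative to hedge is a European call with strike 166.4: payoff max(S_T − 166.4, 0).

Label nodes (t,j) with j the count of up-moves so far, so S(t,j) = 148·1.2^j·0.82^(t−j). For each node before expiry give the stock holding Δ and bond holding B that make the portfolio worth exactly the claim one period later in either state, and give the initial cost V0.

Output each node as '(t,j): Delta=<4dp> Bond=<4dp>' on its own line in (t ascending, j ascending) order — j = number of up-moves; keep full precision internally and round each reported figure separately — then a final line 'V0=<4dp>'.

(0,0): Delta=0.1991 Bond=-21.5789
V0=7.8947

Under the risk-neutral measure, an up-move has probability p* = (R−d)/(u−d) = 0.7895 and values discount at R = 1.12.
Payoff layer (t=1): V(1,0)=0.0000, V(1,1)=11.2000
(0,0): S=148.0000. Δ = (V_up−V_dn)/(S_up−S_dn) = (11.2000−0.0000)/(177.6000−121.3600) = 0.1991. V = [p*·11.2000 + (1−p*)·0.0000]/1.12 = 7.8947. B = V − Δ·S = -21.5789.
Root portfolio cost Δ·148+B reproduces V0=7.8947.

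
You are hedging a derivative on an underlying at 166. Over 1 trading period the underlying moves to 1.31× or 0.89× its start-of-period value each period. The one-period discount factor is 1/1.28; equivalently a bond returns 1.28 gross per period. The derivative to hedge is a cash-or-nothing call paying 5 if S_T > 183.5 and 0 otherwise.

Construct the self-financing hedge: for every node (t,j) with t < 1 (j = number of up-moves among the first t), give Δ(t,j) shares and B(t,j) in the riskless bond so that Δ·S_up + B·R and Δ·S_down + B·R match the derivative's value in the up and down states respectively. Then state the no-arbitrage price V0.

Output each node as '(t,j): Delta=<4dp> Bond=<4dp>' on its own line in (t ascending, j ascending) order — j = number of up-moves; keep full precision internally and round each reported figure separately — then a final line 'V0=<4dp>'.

(0,0): Delta=0.0717 Bond=-8.2775
V0=3.6272

Risk-neutral probability p* = (R−d)/(u−d) = (1.28−0.89)/(1.31−0.89) = 0.9286.
Payoff layer (t=1): V(1,0)=0.0000, V(1,1)=5.0000
Node (0,0) S=166.0000: V=(p*·5.0000+(1−p*)·0.0000)/1.28=3.6272; Δ=(5.0000−0.0000)/(217.4600−147.7400)=0.0717; B=V−Δ·S=-8.2775
Check: Δ(0,0)·S0 + B(0,0) = 3.6272 = V0.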